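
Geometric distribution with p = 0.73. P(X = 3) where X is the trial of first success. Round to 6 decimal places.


P = (1-p)^(k-1) * p
(1-p)^(k-1) = 0.27^2 = 0.0729
P = 0.0729 * 0.73 = 0.053217

0.053217


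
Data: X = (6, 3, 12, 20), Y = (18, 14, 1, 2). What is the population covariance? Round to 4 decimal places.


Cov = (1/n)*sum((xi-xbar)(yi-ybar))
n = 4, xbar = 41/4 = 10.25, ybar = 35/4 = 8.75
sum((xi-xbar)(yi-ybar)) = -156.75
Cov = -156.75 / 4 = -39.1875

-39.1875


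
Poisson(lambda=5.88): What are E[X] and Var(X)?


E[X] = Var(X) = lambda = 5.88

5.88, 5.88


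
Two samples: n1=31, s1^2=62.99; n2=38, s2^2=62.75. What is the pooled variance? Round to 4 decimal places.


sp^2 = ((n1-1)*s1^2 + (n2-1)*s2^2)/(n1+n2-2)
(n1-1)*s1^2 = 30 * 62.99 = 1889.7
(n2-1)*s2^2 = 37 * 62.75 = 2321.75
numerator = 1889.7 + 2321.75 = 4211.45
n1+n2-2 = 67
sp^2 = 4211.45 / 67 = 84229/1340 ≈ 62.857463

62.8575


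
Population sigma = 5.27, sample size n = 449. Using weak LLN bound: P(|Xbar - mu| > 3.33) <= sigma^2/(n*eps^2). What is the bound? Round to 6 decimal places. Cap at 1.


bound = min(1, sigma^2/(n*eps^2))
sigma^2 = 5.27^2 = 27.7729
n*eps^2 = 449 * 3.33^2 = 449 * 11.0889 = 4978.9161
sigma^2/(n*eps^2) = 27.7729 / 4978.9161 ≈ 0.00557810

0.005578


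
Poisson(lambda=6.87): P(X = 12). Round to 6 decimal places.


P = e^(-lam) * lam^k / k!
e^(-6.87) ≈ 0.001038477
lam^k = 6.87^12 ≈ 11053017171.245267
k! = 12! = 479001600
P = 0.001038477 * 11053017171.245267 / 479001600 ≈ 0.023963

0.023963


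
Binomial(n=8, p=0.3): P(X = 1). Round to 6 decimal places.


P = C(n,k) * p^k * (1-p)^(n-k)
C(8,1) = 8
p^k = 0.3^1 = 0.3
(1-p)^(n-k) = 0.7^7 = 0.0823543
P = 8 * 0.3 * 0.0823543 ≈ 0.197650

0.197650


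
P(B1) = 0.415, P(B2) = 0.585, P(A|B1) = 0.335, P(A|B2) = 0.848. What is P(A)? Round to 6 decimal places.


P(A) = P(A|B1)*P(B1) + P(A|B2)*P(B2)
P(A|B1)*P(B1) = 0.335 * 0.415 = 0.139025
P(A|B2)*P(B2) = 0.848 * 0.585 = 0.49608
P(A) = 0.139025 + 0.49608 = 0.635105

0.635105


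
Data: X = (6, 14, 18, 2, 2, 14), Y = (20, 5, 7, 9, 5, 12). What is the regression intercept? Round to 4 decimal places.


a = ybar - b*xbar, where b = sum((xi-xbar)(yi-ybar)) / sum((xi-xbar)^2)
n = 6, xbar = 56/6 = 28/3 ≈ 9.333333, ybar = 58/6 = 29/3 ≈ 9.666667
Sxy = sum((xi-xbar)(yi-ybar)) = -88/3 ≈ -29.333333
Sxx = sum((xi-xbar)^2) = 712/3 ≈ 237.333333
b = Sxy / Sxx = -11/89 ≈ -0.123596
a = 9.666667 - (-0.123596) * 9.333333 = 963/89 ≈ 10.820225

10.8202


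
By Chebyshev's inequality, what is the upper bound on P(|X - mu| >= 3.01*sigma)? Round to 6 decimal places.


P <= 1/k^2
k^2 = 3.01^2 = 9.0601
1/k^2 = 1 / 9.0601 ≈ 0.11037406

0.110374


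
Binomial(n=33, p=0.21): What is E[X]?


E[X] = n*p = 33 * 0.21 = 6.93

6.93


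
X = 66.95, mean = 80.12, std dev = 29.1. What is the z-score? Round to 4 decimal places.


z = (X - mu) / sigma
X - mu = 66.95 - 80.12 = -13.17
z = -13.17 / 29.1 = -439/970 ≈ -0.452577

-0.4526


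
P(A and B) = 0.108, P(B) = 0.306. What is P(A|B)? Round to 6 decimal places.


P(A|B) = P(A and B) / P(B) = 0.108 / 0.306 = 6/17 ≈ 0.35294118

0.352941


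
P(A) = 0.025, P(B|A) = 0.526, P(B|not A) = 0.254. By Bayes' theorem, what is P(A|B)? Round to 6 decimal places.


P(A|B) = P(B|A)*P(A) / P(B), P(B) = P(B|A)*P(A) + P(B|not A)*P(not A)
P(B|A)*P(A) = 0.526 * 0.025 = 0.01315
P(B|not A)*P(not A) = 0.254 * 0.975 = 0.24765
P(B) = 0.01315 + 0.24765 = 0.2608
P(A|B) = 0.01315 / 0.2608 = 263/5216 ≈ 0.05042178

0.050422


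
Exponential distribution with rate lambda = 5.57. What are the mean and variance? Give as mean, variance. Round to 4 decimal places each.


mean = 1/lam, var = 1/lam^2
mean = 1 / 5.57 = 100/557 ≈ 0.179533
lam^2 = 5.57^2 = 31.0249
var = 1 / 31.0249 ≈ 0.032232

0.1795, 0.0322


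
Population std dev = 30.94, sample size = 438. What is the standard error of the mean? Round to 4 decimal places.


SE = sigma / sqrt(n)
sqrt(438) ≈ 20.928450
SE = 30.94 / 20.928450 ≈ 1.478370

1.4784


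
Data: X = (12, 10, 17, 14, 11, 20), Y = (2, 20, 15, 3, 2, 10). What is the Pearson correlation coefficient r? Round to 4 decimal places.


r = sum((xi-xbar)(yi-ybar)) / sqrt(sum((xi-xbar)^2) * sum((yi-ybar)^2))
n = 6, xbar = 84/6 = 14, ybar = 52/6 = 26/3 ≈ 8.666667
Sxy = sum((xi-xbar)(yi-ybar)) = 15
Sxx = sum((xi-xbar)^2) = 74
Syy = sum((yi-ybar)^2) = 874/3 ≈ 291.333333
sqrt(Sxx*Syy) ≈ 146.828698
r = Sxy / sqrt(Sxx*Syy) = 15 / 146.828698 ≈ 0.102160

0.1022


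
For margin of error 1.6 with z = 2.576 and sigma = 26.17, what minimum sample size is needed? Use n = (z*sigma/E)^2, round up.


z*sigma/E = 2.576 * 26.17 / 1.6 = 42.1337
(z*sigma/E)^2 ≈ 1775.248676
round up: n = 1776

1776


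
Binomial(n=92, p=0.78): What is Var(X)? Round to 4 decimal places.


Var = n*p*(1-p) = 92 * 0.78 * 0.22 = 15.7872

15.7872


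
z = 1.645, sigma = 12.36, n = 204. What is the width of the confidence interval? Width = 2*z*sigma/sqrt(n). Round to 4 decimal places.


width = 2*z*sigma/sqrt(n)
2*z*sigma = 2 * 1.645 * 12.36 = 40.6644
sqrt(204) ≈ 14.282857
width = 40.6644 / 14.282857 ≈ 2.847077

2.8471


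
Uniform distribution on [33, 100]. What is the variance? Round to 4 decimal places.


Var = (b-a)^2 / 12
(b-a)^2 = (100 - 33)^2 = 4489
Var = 4489/12 ≈ 374.083333

374.0833


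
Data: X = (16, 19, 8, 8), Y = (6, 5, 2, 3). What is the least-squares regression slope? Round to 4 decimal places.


b = sum((xi-xbar)(yi-ybar)) / sum((xi-xbar)^2)
n = 4, xbar = 51/4 = 12.75, ybar = 16/4 = 4
Sxy = sum((xi-xbar)(yi-ybar)) = 27
Sxx = sum((xi-xbar)^2) = 94.75
b = Sxy / Sxx = 108/379 ≈ 0.284960

0.2850


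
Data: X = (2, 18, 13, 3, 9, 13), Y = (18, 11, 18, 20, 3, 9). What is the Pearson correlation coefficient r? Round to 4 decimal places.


r = sum((xi-xbar)(yi-ybar)) / sqrt(sum((xi-xbar)^2) * sum((yi-ybar)^2))
n = 6, xbar = 58/6 = 29/3 ≈ 9.666667, ybar = 79/6 ≈ 13.166667
Sxy = sum((xi-xbar)(yi-ybar)) = -275/3 ≈ -91.666667
Sxx = sum((xi-xbar)^2) = 586/3 ≈ 195.333333
Syy = sum((yi-ybar)^2) = 1313/6 ≈ 218.833333
sqrt(Sxx*Syy) ≈ 206.749714
r = Sxy / sqrt(Sxx*Syy) = -91.666667 / 206.749714 ≈ -0.443370

-0.4434


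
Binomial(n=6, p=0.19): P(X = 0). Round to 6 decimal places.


P = C(n,k) * p^k * (1-p)^(n-k)
C(6,0) = 1
p^k = 0.19^0 = 1
(1-p)^(n-k) = 0.81^6 ≈ 0.2824295
P = 1 * 1 * 0.2824295 ≈ 0.282430

0.282430


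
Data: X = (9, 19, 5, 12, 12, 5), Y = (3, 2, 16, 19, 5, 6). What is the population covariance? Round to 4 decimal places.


Cov = (1/n)*sum((xi-xbar)(yi-ybar))
n = 6, xbar = 62/6 = 31/3 ≈ 10.333333, ybar = 51/6 = 8.5
sum((xi-xbar)(yi-ybar)) = -64
Cov = -64 / 6 = -32/3 ≈ -10.666667

-10.6667


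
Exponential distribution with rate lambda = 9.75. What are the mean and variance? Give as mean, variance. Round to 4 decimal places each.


mean = 1/lam, var = 1/lam^2
mean = 1 / 9.75 = 4/39 ≈ 0.102564
lam^2 = 9.75^2 = 95.0625
var = 1 / 95.0625 = 16/1521 ≈ 0.010519

0.1026, 0.0105


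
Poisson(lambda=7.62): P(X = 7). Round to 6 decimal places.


P = e^(-lam) * lam^k / k!
e^(-7.62) ≈ 0.0004905418
lam^k = 7.62^7 ≈ 1491711.367913
k! = 7! = 5040
P = 0.0004905418 * 1491711.367913 / 5040 ≈ 0.145188

0.145188


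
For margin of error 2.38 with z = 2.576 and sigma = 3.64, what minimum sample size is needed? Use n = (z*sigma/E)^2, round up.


z*sigma/E = 2.576 * 3.64 / 2.38 = 8372/2125 ≈ 3.939765
(z*sigma/E)^2 ≈ 15.521746
round up: n = 16

16


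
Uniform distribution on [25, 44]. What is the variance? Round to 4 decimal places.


Var = (b-a)^2 / 12
(b-a)^2 = (44 - 25)^2 = 361
Var = 361/12 ≈ 30.083333

30.0833


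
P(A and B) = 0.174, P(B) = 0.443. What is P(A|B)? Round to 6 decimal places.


P(A|B) = P(A and B) / P(B) = 0.174 / 0.443 = 174/443 ≈ 0.39277652

0.392777


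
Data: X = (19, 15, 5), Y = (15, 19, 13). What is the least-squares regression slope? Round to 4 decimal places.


b = sum((xi-xbar)(yi-ybar)) / sum((xi-xbar)^2)
n = 3, xbar = 39/3 = 13, ybar = 47/3 ≈ 15.666667
Sxy = sum((xi-xbar)(yi-ybar)) = 24
Sxx = sum((xi-xbar)^2) = 104
b = Sxy / Sxx = 3/13 ≈ 0.230769

0.2308


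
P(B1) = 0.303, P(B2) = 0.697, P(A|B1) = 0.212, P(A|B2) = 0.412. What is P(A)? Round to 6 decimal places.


P(A) = P(A|B1)*P(B1) + P(A|B2)*P(B2)
P(A|B1)*P(B1) = 0.212 * 0.303 = 0.064236
P(A|B2)*P(B2) = 0.412 * 0.697 = 0.287164
P(A) = 0.064236 + 0.287164 = 0.3514

0.351400


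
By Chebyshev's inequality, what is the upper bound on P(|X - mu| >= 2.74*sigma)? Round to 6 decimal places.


P <= 1/k^2
k^2 = 2.74^2 = 7.5076
1/k^2 = 1 / 7.5076 ≈ 0.13319836

0.133198


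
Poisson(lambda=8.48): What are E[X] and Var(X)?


E[X] = Var(X) = lambda = 8.48

8.48, 8.48


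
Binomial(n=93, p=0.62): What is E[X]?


E[X] = n*p = 93 * 0.62 = 57.66

57.66


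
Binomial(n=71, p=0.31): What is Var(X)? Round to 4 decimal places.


Var = n*p*(1-p) = 71 * 0.31 * 0.69 = 15.1869

15.1869


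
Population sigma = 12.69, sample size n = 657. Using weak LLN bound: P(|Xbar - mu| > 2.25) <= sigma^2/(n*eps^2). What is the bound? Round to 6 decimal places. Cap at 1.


bound = min(1, sigma^2/(n*eps^2))
sigma^2 = 12.69^2 = 161.0361
n*eps^2 = 657 * 2.25^2 = 657 * 5.0625 = 3326.0625
sigma^2/(n*eps^2) = 161.0361 / 3326.0625 ≈ 0.04841644

0.048416


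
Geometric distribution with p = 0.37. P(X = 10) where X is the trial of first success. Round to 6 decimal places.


P = (1-p)^(k-1) * p
(1-p)^(k-1) = 0.63^9 ≈ 0.01563381
P = 0.01563381 * 0.37 ≈ 0.005784511

0.005785


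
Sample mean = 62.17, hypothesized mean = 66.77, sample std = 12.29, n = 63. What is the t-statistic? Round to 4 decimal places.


t = (xbar - mu0) / (s/sqrt(n))
xbar - mu0 = 62.17 - 66.77 = -4.6
sqrt(63) ≈ 7.93725393
s/sqrt(n) = 12.29 / 7.93725393 ≈ 1.54839446
t = -4.6 / 1.54839446 ≈ -2.970819

-2.9708


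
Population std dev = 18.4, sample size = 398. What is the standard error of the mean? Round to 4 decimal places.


SE = sigma / sqrt(n)
sqrt(398) ≈ 19.949937
SE = 18.4 / 19.949937 ≈ 0.922309

0.9223


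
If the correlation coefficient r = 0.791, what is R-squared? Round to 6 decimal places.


R^2 = r^2 = (0.791)^2 = 0.625681

0.625681


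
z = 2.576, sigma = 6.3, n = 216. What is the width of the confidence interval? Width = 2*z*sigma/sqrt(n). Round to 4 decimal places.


width = 2*z*sigma/sqrt(n)
2*z*sigma = 2 * 2.576 * 6.3 = 32.4576
sqrt(216) ≈ 14.696938
width = 32.4576 / 14.696938 ≈ 2.208460

2.2085


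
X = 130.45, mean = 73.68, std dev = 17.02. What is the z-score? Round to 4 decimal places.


z = (X - mu) / sigma
X - mu = 130.45 - 73.68 = 56.77
z = 56.77 / 17.02 = 5677/1702 ≈ 3.335488

3.3355


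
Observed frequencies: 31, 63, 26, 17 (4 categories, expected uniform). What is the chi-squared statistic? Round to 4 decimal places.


chi2 = sum((O-E)^2/E), E = total/4
total = 137, E = 137/4 = 34.25
(31 - 34.25)^2 / 34.25 = 10.5625 / 34.25 = 169/548 ≈ 0.308394
(63 - 34.25)^2 / 34.25 = 826.5625 / 34.25 = 13225/548 ≈ 24.133212
(26 - 34.25)^2 / 34.25 = 68.0625 / 34.25 = 1089/548 ≈ 1.987226
(17 - 34.25)^2 / 34.25 = 297.5625 / 34.25 = 4761/548 ≈ 8.687956
chi2 = 4811/137 ≈ 35.116788

35.1168


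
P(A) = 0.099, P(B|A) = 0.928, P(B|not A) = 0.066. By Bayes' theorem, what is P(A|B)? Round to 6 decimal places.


P(A|B) = P(B|A)*P(A) / P(B), P(B) = P(B|A)*P(A) + P(B|not A)*P(not A)
P(B|A)*P(A) = 0.928 * 0.099 = 0.091872
P(B|not A)*P(not A) = 0.066 * 0.901 = 0.059466
P(B) = 0.091872 + 0.059466 = 0.151338
P(A|B) = 0.091872 / 0.151338 = 1392/2293 ≈ 0.60706498

0.607065


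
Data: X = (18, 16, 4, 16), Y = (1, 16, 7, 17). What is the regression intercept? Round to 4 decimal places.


a = ybar - b*xbar, where b = sum((xi-xbar)(yi-ybar)) / sum((xi-xbar)^2)
n = 4, xbar = 54/4 = 13.5, ybar = 41/4 = 10.25
Sxy = sum((xi-xbar)(yi-ybar)) = 20.5
Sxx = sum((xi-xbar)^2) = 123
b = Sxy / Sxx = 1/6 ≈ 0.166667
a = 10.25 - 0.166667 * 13.5 = 8

8.0000


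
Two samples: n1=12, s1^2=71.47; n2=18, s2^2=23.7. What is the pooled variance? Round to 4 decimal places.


sp^2 = ((n1-1)*s1^2 + (n2-1)*s2^2)/(n1+n2-2)
(n1-1)*s1^2 = 11 * 71.47 = 786.17
(n2-1)*s2^2 = 17 * 23.7 = 402.9
numerator = 786.17 + 402.9 = 1189.07
n1+n2-2 = 28
sp^2 = 1189.07 / 28 = 118907/2800 ≈ 42.466786

42.4668


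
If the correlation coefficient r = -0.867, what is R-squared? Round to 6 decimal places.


R^2 = r^2 = (-0.867)^2 = 0.751689

0.751689


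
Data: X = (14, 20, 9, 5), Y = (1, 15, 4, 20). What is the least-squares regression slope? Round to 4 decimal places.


b = sum((xi-xbar)(yi-ybar)) / sum((xi-xbar)^2)
n = 4, xbar = 48/4 = 12, ybar = 40/4 = 10
Sxy = sum((xi-xbar)(yi-ybar)) = -30
Sxx = sum((xi-xbar)^2) = 126
b = Sxy / Sxx = -5/21 ≈ -0.238095

-0.2381


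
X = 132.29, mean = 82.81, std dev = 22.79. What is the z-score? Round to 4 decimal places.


z = (X - mu) / sigma
X - mu = 132.29 - 82.81 = 49.48
z = 49.48 / 22.79 = 4948/2279 ≈ 2.171128

2.1711


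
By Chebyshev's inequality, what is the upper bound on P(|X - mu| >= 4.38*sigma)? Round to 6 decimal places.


P <= 1/k^2
k^2 = 4.38^2 = 19.1844
1/k^2 = 1 / 19.1844 ≈ 0.05212569

0.052126


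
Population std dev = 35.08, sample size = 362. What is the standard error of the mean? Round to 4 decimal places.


SE = sigma / sqrt(n)
sqrt(362) ≈ 19.026298
SE = 35.08 / 19.026298 ≈ 1.843764

1.8438


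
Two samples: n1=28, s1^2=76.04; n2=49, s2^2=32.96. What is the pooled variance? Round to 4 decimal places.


sp^2 = ((n1-1)*s1^2 + (n2-1)*s2^2)/(n1+n2-2)
(n1-1)*s1^2 = 27 * 76.04 = 2053.08
(n2-1)*s2^2 = 48 * 32.96 = 1582.08
numerator = 2053.08 + 1582.08 = 3635.16
n1+n2-2 = 75
sp^2 = 3635.16 / 75 = 48.4688

48.4688


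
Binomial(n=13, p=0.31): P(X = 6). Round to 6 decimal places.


P = C(n,k) * p^k * (1-p)^(n-k)
C(13,6) = 1716
p^k = 0.31^6 ≈ 0.0008875037
(1-p)^(n-k) = 0.69^7 ≈ 0.07446353
P = 1716 * 0.0008875037 * 0.07446353 ≈ 0.113405

0.113405


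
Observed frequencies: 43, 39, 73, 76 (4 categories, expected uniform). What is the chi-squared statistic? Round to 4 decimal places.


chi2 = sum((O-E)^2/E), E = total/4
total = 231, E = 231/4 = 57.75
(43 - 57.75)^2 / 57.75 = 217.5625 / 57.75 = 3481/924 ≈ 3.767316
(39 - 57.75)^2 / 57.75 = 351.5625 / 57.75 = 1875/308 ≈ 6.087662
(73 - 57.75)^2 / 57.75 = 232.5625 / 57.75 = 3721/924 ≈ 4.027056
(76 - 57.75)^2 / 57.75 = 333.0625 / 57.75 = 5329/924 ≈ 5.767316
chi2 = 1513/77 ≈ 19.649351

19.6494


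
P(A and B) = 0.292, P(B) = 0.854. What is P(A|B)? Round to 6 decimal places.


P(A|B) = P(A and B) / P(B) = 0.292 / 0.854 = 146/427 ≈ 0.34192037

0.341920


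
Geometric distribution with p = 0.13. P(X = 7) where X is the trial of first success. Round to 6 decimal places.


P = (1-p)^(k-1) * p
(1-p)^(k-1) = 0.87^6 ≈ 0.4336262
P = 0.4336262 * 0.13 ≈ 0.05637141

0.056371


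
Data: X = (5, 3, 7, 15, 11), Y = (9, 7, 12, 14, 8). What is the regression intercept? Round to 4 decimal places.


a = ybar - b*xbar, where b = sum((xi-xbar)(yi-ybar)) / sum((xi-xbar)^2)
n = 5, xbar = 41/5 = 8.2, ybar = 50/5 = 10
Sxy = sum((xi-xbar)(yi-ybar)) = 38
Sxx = sum((xi-xbar)^2) = 92.8
b = Sxy / Sxx = 95/232 ≈ 0.409483
a = 10 - 0.409483 * 8.2 = 1541/232 ≈ 6.642241

6.6422


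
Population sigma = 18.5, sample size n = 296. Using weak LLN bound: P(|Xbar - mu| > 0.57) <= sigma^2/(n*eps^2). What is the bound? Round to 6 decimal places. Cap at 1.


bound = min(1, sigma^2/(n*eps^2))
sigma^2 = 18.5^2 = 342.25
n*eps^2 = 296 * 0.57^2 = 296 * 0.3249 = 96.1704
sigma^2/(n*eps^2) = 342.25 / 96.1704 = 23125/6498 ≈ 3.55878732
this exceeds 1, so the bound is capped at 1

1.000000


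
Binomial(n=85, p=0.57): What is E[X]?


E[X] = n*p = 85 * 0.57 = 48.45

48.45


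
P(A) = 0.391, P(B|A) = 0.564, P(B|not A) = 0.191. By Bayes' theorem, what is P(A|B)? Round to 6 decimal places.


P(A|B) = P(B|A)*P(A) / P(B), P(B) = P(B|A)*P(A) + P(B|not A)*P(not A)
P(B|A)*P(A) = 0.564 * 0.391 = 0.220524
P(B|not A)*P(not A) = 0.191 * 0.609 = 0.116319
P(B) = 0.220524 + 0.116319 = 0.336843
P(A|B) = 0.220524 / 0.336843 ≈ 0.65467889

0.654679


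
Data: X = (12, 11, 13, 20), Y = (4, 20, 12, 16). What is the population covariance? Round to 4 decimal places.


Cov = (1/n)*sum((xi-xbar)(yi-ybar))
n = 4, xbar = 56/4 = 14, ybar = 52/4 = 13
sum((xi-xbar)(yi-ybar)) = 16
Cov = 16 / 4 = 4

4.0000


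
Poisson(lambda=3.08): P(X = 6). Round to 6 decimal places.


P = e^(-lam) * lam^k / k!
e^(-3.08) ≈ 0.04595926
lam^k = 3.08^6 ≈ 853.698069
k! = 6! = 720
P = 0.04595926 * 853.698069 / 720 ≈ 0.054494

0.054494


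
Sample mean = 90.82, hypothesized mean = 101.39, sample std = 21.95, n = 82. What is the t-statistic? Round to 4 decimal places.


t = (xbar - mu0) / (s/sqrt(n))
xbar - mu0 = 90.82 - 101.39 = -10.57
sqrt(82) ≈ 9.05538514
s/sqrt(n) = 21.95 / 9.05538514 ≈ 2.42397200
t = -10.57 / 2.42397200 ≈ -4.360611

-4.3606


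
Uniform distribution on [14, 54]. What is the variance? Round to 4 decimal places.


Var = (b-a)^2 / 12
(b-a)^2 = (54 - 14)^2 = 1600
Var = 1600/12 ≈ 133.333333

133.3333


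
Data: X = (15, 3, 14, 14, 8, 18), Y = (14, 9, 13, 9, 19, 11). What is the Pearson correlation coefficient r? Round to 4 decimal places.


r = sum((xi-xbar)(yi-ybar)) / sqrt(sum((xi-xbar)^2) * sum((yi-ybar)^2))
n = 6, xbar = 72/6 = 12, ybar = 75/6 = 12.5
Sxy = sum((xi-xbar)(yi-ybar)) = -5
Sxx = sum((xi-xbar)^2) = 150
Syy = sum((yi-ybar)^2) = 71.5
sqrt(Sxx*Syy) ≈ 103.561576
r = Sxy / sqrt(Sxx*Syy) = -5 / 103.561576 ≈ -0.048280

-0.0483


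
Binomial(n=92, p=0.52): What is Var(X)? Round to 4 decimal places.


Var = n*p*(1-p) = 92 * 0.52 * 0.48 = 22.9632

22.9632


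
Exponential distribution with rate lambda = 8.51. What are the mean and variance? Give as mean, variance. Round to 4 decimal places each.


mean = 1/lam, var = 1/lam^2
mean = 1 / 8.51 = 100/851 ≈ 0.117509
lam^2 = 8.51^2 = 72.4201
var = 1 / 72.4201 ≈ 0.013808

0.1175, 0.0138


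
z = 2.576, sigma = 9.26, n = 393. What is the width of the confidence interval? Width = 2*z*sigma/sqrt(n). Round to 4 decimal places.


width = 2*z*sigma/sqrt(n)
2*z*sigma = 2 * 2.576 * 9.26 = 47.70752
sqrt(393) ≈ 19.824228
width = 47.70752 / 19.824228 ≈ 2.406526

2.4065


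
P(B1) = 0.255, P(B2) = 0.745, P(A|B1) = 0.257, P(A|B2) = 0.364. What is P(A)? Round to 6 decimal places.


P(A) = P(A|B1)*P(B1) + P(A|B2)*P(B2)
P(A|B1)*P(B1) = 0.257 * 0.255 = 0.065535
P(A|B2)*P(B2) = 0.364 * 0.745 = 0.27118
P(A) = 0.065535 + 0.27118 = 0.336715

0.336715


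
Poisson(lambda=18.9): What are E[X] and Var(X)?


E[X] = Var(X) = lambda = 18.9

18.9, 18.9


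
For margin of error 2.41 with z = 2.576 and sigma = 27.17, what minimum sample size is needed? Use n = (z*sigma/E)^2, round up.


z*sigma/E = 2.576 * 27.17 / 2.41 ≈ 29.041461
(z*sigma/E)^2 ≈ 843.406433
round up: n = 844

844


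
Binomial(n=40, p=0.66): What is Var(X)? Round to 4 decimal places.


Var = n*p*(1-p) = 40 * 0.66 * 0.34 = 8.976

8.9760


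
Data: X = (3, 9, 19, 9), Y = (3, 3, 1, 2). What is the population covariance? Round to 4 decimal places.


Cov = (1/n)*sum((xi-xbar)(yi-ybar))
n = 4, xbar = 40/4 = 10, ybar = 9/4 = 2.25
sum((xi-xbar)(yi-ybar)) = -17
Cov = -17 / 4 = -4.25

-4.2500


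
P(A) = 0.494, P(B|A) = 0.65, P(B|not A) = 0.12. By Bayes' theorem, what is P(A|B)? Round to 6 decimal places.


P(A|B) = P(B|A)*P(A) / P(B), P(B) = P(B|A)*P(A) + P(B|not A)*P(not A)
P(B|A)*P(A) = 0.65 * 0.494 = 0.3211
P(B|not A)*P(not A) = 0.12 * 0.506 = 0.06072
P(B) = 0.3211 + 0.06072 = 0.38182
P(A|B) = 0.3211 / 0.38182 ≈ 0.84097219

0.840972


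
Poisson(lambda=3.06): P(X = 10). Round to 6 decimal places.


P = e^(-lam) * lam^k / k!
e^(-3.06) ≈ 0.04688770
lam^k = 3.06^10 ≈ 71980.401506
k! = 10! = 3628800
P = 0.04688770 * 71980.401506 / 3628800 ≈ 0.000930

0.000930


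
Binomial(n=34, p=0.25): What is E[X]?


E[X] = n*p = 34 * 0.25 = 8.5

8.5


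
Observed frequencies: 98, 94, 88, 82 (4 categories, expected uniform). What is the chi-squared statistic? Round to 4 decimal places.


chi2 = sum((O-E)^2/E), E = total/4
total = 362, E = 362/4 = 90.5
(98 - 90.5)^2 / 90.5 = 56.25 / 90.5 = 225/362 ≈ 0.621547
(94 - 90.5)^2 / 90.5 = 12.25 / 90.5 = 49/362 ≈ 0.135359
(88 - 90.5)^2 / 90.5 = 6.25 / 90.5 = 25/362 ≈ 0.069061
(82 - 90.5)^2 / 90.5 = 72.25 / 90.5 = 289/362 ≈ 0.798343
chi2 = 294/181 ≈ 1.624309

1.6243


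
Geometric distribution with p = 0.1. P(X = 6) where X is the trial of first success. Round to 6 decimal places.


P = (1-p)^(k-1) * p
(1-p)^(k-1) = 0.9^5 = 0.59049
P = 0.59049 * 0.1 = 0.059049

0.059049


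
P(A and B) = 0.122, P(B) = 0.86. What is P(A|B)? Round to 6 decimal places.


P(A|B) = P(A and B) / P(B) = 0.122 / 0.86 = 61/430 ≈ 0.14186047

0.141860


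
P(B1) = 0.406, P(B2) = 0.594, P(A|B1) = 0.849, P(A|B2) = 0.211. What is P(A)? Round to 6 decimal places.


P(A) = P(A|B1)*P(B1) + P(A|B2)*P(B2)
P(A|B1)*P(B1) = 0.849 * 0.406 = 0.344694
P(A|B2)*P(B2) = 0.211 * 0.594 = 0.125334
P(A) = 0.344694 + 0.125334 = 0.470028

0.470028


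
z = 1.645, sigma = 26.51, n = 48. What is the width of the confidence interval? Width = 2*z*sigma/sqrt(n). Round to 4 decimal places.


width = 2*z*sigma/sqrt(n)
2*z*sigma = 2 * 1.645 * 26.51 = 87.2179
sqrt(48) ≈ 6.928203
width = 87.2179 / 6.928203 ≈ 12.588820

12.5888


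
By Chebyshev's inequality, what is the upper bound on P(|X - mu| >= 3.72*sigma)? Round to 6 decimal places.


P <= 1/k^2
k^2 = 3.72^2 = 13.8384
1/k^2 = 1 / 13.8384 = 625/8649 ≈ 0.07226269

0.072263


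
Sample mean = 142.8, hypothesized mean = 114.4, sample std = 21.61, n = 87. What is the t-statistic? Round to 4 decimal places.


t = (xbar - mu0) / (s/sqrt(n))
xbar - mu0 = 142.8 - 114.4 = 28.4
sqrt(87) ≈ 9.32737905
s/sqrt(n) = 21.61 / 9.32737905 ≈ 2.31683519
t = 28.4 / 2.31683519 ≈ 12.258101

12.2581


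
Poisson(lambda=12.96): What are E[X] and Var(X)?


E[X] = Var(X) = lambda = 12.96

12.96, 12.96


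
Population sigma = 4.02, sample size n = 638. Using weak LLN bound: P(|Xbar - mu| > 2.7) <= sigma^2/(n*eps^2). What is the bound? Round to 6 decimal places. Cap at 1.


bound = min(1, sigma^2/(n*eps^2))
sigma^2 = 4.02^2 = 16.1604
n*eps^2 = 638 * 2.7^2 = 638 * 7.29 = 4651.02
sigma^2/(n*eps^2) = 16.1604 / 4651.02 ≈ 0.00347459

0.003475


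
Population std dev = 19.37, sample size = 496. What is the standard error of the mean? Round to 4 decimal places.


SE = sigma / sqrt(n)
sqrt(496) ≈ 22.271057
SE = 19.37 / 22.271057 ≈ 0.869739

0.8697


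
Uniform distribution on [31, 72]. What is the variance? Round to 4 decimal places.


Var = (b-a)^2 / 12
(b-a)^2 = (72 - 31)^2 = 1681
Var = 1681/12 ≈ 140.083333

140.0833


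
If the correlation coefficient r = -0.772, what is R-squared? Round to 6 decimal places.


R^2 = r^2 = (-0.772)^2 = 0.595984

0.595984


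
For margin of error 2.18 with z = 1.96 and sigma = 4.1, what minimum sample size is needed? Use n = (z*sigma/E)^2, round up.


z*sigma/E = 1.96 * 4.1 / 2.18 = 2009/545 ≈ 3.686239
(z*sigma/E)^2 ≈ 13.588355
round up: n = 14

14


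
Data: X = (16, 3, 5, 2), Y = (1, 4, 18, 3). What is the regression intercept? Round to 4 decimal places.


a = ybar - b*xbar, where b = sum((xi-xbar)(yi-ybar)) / sum((xi-xbar)^2)
n = 4, xbar = 26/4 = 6.5, ybar = 26/4 = 6.5
Sxy = sum((xi-xbar)(yi-ybar)) = -45
Sxx = sum((xi-xbar)^2) = 125
b = Sxy / Sxx = -0.36
a = 6.5 - (-0.36) * 6.5 = 8.84

8.8400


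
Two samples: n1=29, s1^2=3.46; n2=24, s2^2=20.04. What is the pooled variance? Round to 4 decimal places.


sp^2 = ((n1-1)*s1^2 + (n2-1)*s2^2)/(n1+n2-2)
(n1-1)*s1^2 = 28 * 3.46 = 96.88
(n2-1)*s2^2 = 23 * 20.04 = 460.92
numerator = 96.88 + 460.92 = 557.8
n1+n2-2 = 51
sp^2 = 557.8 / 51 = 2789/255 ≈ 10.937255

10.9373


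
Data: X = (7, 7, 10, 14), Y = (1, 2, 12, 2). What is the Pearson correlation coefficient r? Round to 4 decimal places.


r = sum((xi-xbar)(yi-ybar)) / sqrt(sum((xi-xbar)^2) * sum((yi-ybar)^2))
n = 4, xbar = 38/4 = 9.5, ybar = 17/4 = 4.25
Sxy = sum((xi-xbar)(yi-ybar)) = 7.5
Sxx = sum((xi-xbar)^2) = 33
Syy = sum((yi-ybar)^2) = 80.75
sqrt(Sxx*Syy) ≈ 51.621217
r = Sxy / sqrt(Sxx*Syy) = 7.5 / 51.621217 ≈ 0.145289

0.1453


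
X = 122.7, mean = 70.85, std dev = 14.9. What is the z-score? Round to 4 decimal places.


z = (X - mu) / sigma
X - mu = 122.7 - 70.85 = 51.85
z = 51.85 / 14.9 = 1037/298 ≈ 3.479866

3.4799


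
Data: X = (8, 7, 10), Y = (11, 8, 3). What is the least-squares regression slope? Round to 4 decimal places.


b = sum((xi-xbar)(yi-ybar)) / sum((xi-xbar)^2)
n = 3, xbar = 25/3 ≈ 8.333333, ybar = 22/3 ≈ 7.333333
Sxy = sum((xi-xbar)(yi-ybar)) = -28/3 ≈ -9.333333
Sxx = sum((xi-xbar)^2) = 14/3 ≈ 4.666667
b = Sxy / Sxx = -2

-2.0000


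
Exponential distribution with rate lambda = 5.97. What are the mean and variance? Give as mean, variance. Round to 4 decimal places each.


mean = 1/lam, var = 1/lam^2
mean = 1 / 5.97 = 100/597 ≈ 0.167504
lam^2 = 5.97^2 = 35.6409
var = 1 / 35.6409 ≈ 0.028058

0.1675, 0.0281


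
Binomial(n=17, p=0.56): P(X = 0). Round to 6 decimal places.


P = C(n,k) * p^k * (1-p)^(n-k)
C(17,0) = 1
p^k = 0.56^0 = 1
(1-p)^(n-k) = 0.44^17 ≈ 0.0000008683514
P = 1 * 1 * 0.0000008683514 ≈ 0.000001

0.000001


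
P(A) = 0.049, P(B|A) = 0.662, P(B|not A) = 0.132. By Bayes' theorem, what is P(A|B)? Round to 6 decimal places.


P(A|B) = P(B|A)*P(A) / P(B), P(B) = P(B|A)*P(A) + P(B|not A)*P(not A)
P(B|A)*P(A) = 0.662 * 0.049 = 0.032438
P(B|not A)*P(not A) = 0.132 * 0.951 = 0.125532
P(B) = 0.032438 + 0.125532 = 0.15797
P(A|B) = 0.032438 / 0.15797 ≈ 0.20534279

0.205343


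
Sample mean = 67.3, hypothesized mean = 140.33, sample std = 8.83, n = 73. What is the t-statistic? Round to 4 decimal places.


t = (xbar - mu0) / (s/sqrt(n))
xbar - mu0 = 67.3 - 140.33 = -73.03
sqrt(73) ≈ 8.54400375
s/sqrt(n) = 8.83 / 8.54400375 ≈ 1.03347333
t = -73.03 / 1.03347333 ≈ -70.664620

-70.6646


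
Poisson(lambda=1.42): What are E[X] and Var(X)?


E[X] = Var(X) = lambda = 1.42

1.42, 1.42


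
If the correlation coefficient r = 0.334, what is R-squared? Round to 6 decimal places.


R^2 = r^2 = (0.334)^2 = 0.111556

0.111556


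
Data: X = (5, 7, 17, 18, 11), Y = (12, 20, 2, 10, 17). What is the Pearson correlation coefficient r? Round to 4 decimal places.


r = sum((xi-xbar)(yi-ybar)) / sqrt(sum((xi-xbar)^2) * sum((yi-ybar)^2))
n = 5, xbar = 58/5 = 11.6, ybar = 61/5 = 12.2
Sxy = sum((xi-xbar)(yi-ybar)) = -106.6
Sxx = sum((xi-xbar)^2) = 135.2
Syy = sum((yi-ybar)^2) = 192.8
sqrt(Sxx*Syy) ≈ 161.451417
r = Sxy / sqrt(Sxx*Syy) = -106.6 / 161.451417 ≈ -0.660261

-0.6603


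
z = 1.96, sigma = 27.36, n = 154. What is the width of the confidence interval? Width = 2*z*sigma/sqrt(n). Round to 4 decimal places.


width = 2*z*sigma/sqrt(n)
2*z*sigma = 2 * 1.96 * 27.36 = 107.2512
sqrt(154) ≈ 12.409674
width = 107.2512 / 12.409674 ≈ 8.642548

8.6425


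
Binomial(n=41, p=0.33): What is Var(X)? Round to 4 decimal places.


Var = n*p*(1-p) = 41 * 0.33 * 0.67 = 9.0651

9.0651


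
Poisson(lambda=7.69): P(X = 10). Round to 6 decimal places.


P = e^(-lam) * lam^k / k!
e^(-7.69) ≈ 0.0004573782
lam^k = 7.69^10 ≈ 723208293.801549
k! = 10! = 3628800
P = 0.0004573782 * 723208293.801549 / 3628800 ≈ 0.091154

0.091154


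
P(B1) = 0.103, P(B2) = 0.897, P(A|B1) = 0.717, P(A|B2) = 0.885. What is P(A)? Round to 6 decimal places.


P(A) = P(A|B1)*P(B1) + P(A|B2)*P(B2)
P(A|B1)*P(B1) = 0.717 * 0.103 = 0.073851
P(A|B2)*P(B2) = 0.885 * 0.897 = 0.793845
P(A) = 0.073851 + 0.793845 = 0.867696

0.867696


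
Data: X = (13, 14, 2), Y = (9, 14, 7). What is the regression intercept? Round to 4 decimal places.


a = ybar - b*xbar, where b = sum((xi-xbar)(yi-ybar)) / sum((xi-xbar)^2)
n = 3, xbar = 29/3 ≈ 9.666667, ybar = 30/3 = 10
Sxy = sum((xi-xbar)(yi-ybar)) = 37
Sxx = sum((xi-xbar)^2) = 266/3 ≈ 88.666667
b = Sxy / Sxx = 111/266 ≈ 0.417293
a = 10 - 0.417293 * 9.666667 = 1587/266 ≈ 5.966165

5.9662


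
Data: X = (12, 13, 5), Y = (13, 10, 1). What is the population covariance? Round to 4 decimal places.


Cov = (1/n)*sum((xi-xbar)(yi-ybar))
n = 3, xbar = 30/3 = 10, ybar = 24/3 = 8
sum((xi-xbar)(yi-ybar)) = 51
Cov = 51 / 3 = 17

17.0000


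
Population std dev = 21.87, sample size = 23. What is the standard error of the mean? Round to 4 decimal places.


SE = sigma / sqrt(n)
sqrt(23) ≈ 4.795832
SE = 21.87 / 4.795832 ≈ 4.560210

4.5602


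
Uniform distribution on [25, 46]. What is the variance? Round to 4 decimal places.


Var = (b-a)^2 / 12
(b-a)^2 = (46 - 25)^2 = 441
Var = 441/12 = 36.75

36.7500


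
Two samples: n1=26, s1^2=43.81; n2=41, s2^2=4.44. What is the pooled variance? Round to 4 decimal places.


sp^2 = ((n1-1)*s1^2 + (n2-1)*s2^2)/(n1+n2-2)
(n1-1)*s1^2 = 25 * 43.81 = 1095.25
(n2-1)*s2^2 = 40 * 4.44 = 177.6
numerator = 1095.25 + 177.6 = 1272.85
n1+n2-2 = 65
sp^2 = 1272.85 / 65 = 25457/1300 ≈ 19.582308

19.5823


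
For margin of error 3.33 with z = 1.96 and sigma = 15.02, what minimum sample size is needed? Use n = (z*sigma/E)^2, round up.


z*sigma/E = 1.96 * 15.02 / 3.33 = 73598/8325 ≈ 8.840601
(z*sigma/E)^2 ≈ 78.156219
round up: n = 79

79


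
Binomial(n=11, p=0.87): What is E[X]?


E[X] = n*p = 11 * 0.87 = 9.57

9.57


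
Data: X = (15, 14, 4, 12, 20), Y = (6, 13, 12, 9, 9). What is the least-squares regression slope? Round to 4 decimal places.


b = sum((xi-xbar)(yi-ybar)) / sum((xi-xbar)^2)
n = 5, xbar = 65/5 = 13, ybar = 49/5 = 9.8
Sxy = sum((xi-xbar)(yi-ybar)) = -29
Sxx = sum((xi-xbar)^2) = 136
b = Sxy / Sxx = -29/136 ≈ -0.213235

-0.2132


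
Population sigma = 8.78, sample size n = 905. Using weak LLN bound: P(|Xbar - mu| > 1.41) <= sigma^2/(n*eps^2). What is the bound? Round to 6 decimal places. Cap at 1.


bound = min(1, sigma^2/(n*eps^2))
sigma^2 = 8.78^2 = 77.0884
n*eps^2 = 905 * 1.41^2 = 905 * 1.9881 = 1799.2305
sigma^2/(n*eps^2) = 77.0884 / 1799.2305 ≈ 0.04284521

0.042845


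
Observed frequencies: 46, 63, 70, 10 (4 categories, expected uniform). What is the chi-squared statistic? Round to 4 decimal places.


chi2 = sum((O-E)^2/E), E = total/4
total = 189, E = 189/4 = 47.25
(46 - 47.25)^2 / 47.25 = 1.5625 / 47.25 = 25/756 ≈ 0.033069
(63 - 47.25)^2 / 47.25 = 248.0625 / 47.25 = 5.25
(70 - 47.25)^2 / 47.25 = 517.5625 / 47.25 = 1183/108 ≈ 10.953704
(10 - 47.25)^2 / 47.25 = 1387.5625 / 47.25 = 22201/756 ≈ 29.366402
chi2 = 2873/63 ≈ 45.603175

45.6032


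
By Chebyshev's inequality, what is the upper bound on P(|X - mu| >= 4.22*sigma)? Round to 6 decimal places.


P <= 1/k^2
k^2 = 4.22^2 = 17.8084
1/k^2 = 1 / 17.8084 ≈ 0.05615328

0.056153


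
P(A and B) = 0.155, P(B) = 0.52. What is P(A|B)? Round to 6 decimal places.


P(A|B) = P(A and B) / P(B) = 0.155 / 0.52 = 31/104 ≈ 0.29807692

0.298077


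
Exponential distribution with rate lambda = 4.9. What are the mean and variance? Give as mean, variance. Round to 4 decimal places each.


mean = 1/lam, var = 1/lam^2
mean = 1 / 4.9 = 10/49 ≈ 0.204082
lam^2 = 4.9^2 = 24.01
var = 1 / 24.01 = 100/2401 ≈ 0.041649

0.2041, 0.0416


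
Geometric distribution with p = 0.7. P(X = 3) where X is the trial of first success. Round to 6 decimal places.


P = (1-p)^(k-1) * p
(1-p)^(k-1) = 0.3^2 = 0.09
P = 0.09 * 0.7 = 0.063

0.063000


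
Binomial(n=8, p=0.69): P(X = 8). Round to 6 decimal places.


P = C(n,k) * p^k * (1-p)^(n-k)
C(8,8) = 1
p^k = 0.69^8 ≈ 0.05137984
(1-p)^(n-k) = 0.31^0 = 1
P = 1 * 0.05137984 * 1 ≈ 0.051380

0.051380


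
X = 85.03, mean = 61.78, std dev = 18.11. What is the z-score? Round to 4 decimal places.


z = (X - mu) / sigma
X - mu = 85.03 - 61.78 = 23.25
z = 23.25 / 18.11 = 2325/1811 ≈ 1.283821

1.2838


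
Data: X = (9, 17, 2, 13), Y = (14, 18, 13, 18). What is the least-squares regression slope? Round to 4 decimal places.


b = sum((xi-xbar)(yi-ybar)) / sum((xi-xbar)^2)
n = 4, xbar = 41/4 = 10.25, ybar = 63/4 = 15.75
Sxy = sum((xi-xbar)(yi-ybar)) = 46.25
Sxx = sum((xi-xbar)^2) = 122.75
b = Sxy / Sxx = 185/491 ≈ 0.376782

0.3768


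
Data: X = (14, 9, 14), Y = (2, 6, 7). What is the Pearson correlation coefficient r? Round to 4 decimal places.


r = sum((xi-xbar)(yi-ybar)) / sqrt(sum((xi-xbar)^2) * sum((yi-ybar)^2))
n = 3, xbar = 37/3 ≈ 12.333333, ybar = 15/3 = 5
Sxy = sum((xi-xbar)(yi-ybar)) = -5
Sxx = sum((xi-xbar)^2) = 50/3 ≈ 16.666667
Syy = sum((yi-ybar)^2) = 14
sqrt(Sxx*Syy) ≈ 15.275252
r = Sxy / sqrt(Sxx*Syy) = -5 / 15.275252 ≈ -0.327327

-0.3273


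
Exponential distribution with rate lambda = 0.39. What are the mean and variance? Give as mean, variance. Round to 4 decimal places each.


mean = 1/lam, var = 1/lam^2
mean = 1 / 0.39 = 100/39 ≈ 2.564103
lam^2 = 0.39^2 = 0.1521
var = 1 / 0.1521 = 10000/1521 ≈ 6.574622

2.5641, 6.5746


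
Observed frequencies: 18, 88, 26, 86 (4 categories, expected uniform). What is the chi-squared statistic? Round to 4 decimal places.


chi2 = sum((O-E)^2/E), E = total/4
total = 218, E = 218/4 = 54.5
(18 - 54.5)^2 / 54.5 = 1332.25 / 54.5 = 5329/218 ≈ 24.444954
(88 - 54.5)^2 / 54.5 = 1122.25 / 54.5 = 4489/218 ≈ 20.591743
(26 - 54.5)^2 / 54.5 = 812.25 / 54.5 = 3249/218 ≈ 14.903670
(86 - 54.5)^2 / 54.5 = 992.25 / 54.5 = 3969/218 ≈ 18.206422
chi2 = 8518/109 ≈ 78.146789

78.1468


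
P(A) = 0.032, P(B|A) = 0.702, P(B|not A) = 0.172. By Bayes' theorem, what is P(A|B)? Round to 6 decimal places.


P(A|B) = P(B|A)*P(A) / P(B), P(B) = P(B|A)*P(A) + P(B|not A)*P(not A)
P(B|A)*P(A) = 0.702 * 0.032 = 0.022464
P(B|not A)*P(not A) = 0.172 * 0.968 = 0.166496
P(B) = 0.022464 + 0.166496 = 0.18896
P(A|B) = 0.022464 / 0.18896 = 702/5905 ≈ 0.11888230

0.118882


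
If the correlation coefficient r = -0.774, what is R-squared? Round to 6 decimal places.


R^2 = r^2 = (-0.774)^2 = 0.599076

0.599076


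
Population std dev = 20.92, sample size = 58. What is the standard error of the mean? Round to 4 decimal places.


SE = sigma / sqrt(n)
sqrt(58) ≈ 7.615773
SE = 20.92 / 7.615773 ≈ 2.746931

2.7469


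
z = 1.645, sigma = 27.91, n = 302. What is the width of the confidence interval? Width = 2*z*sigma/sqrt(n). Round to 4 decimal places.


width = 2*z*sigma/sqrt(n)
2*z*sigma = 2 * 1.645 * 27.91 = 91.8239
sqrt(302) ≈ 17.378147
width = 91.8239 / 17.378147 ≈ 5.283872

5.2839


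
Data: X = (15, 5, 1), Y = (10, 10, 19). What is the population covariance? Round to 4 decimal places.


Cov = (1/n)*sum((xi-xbar)(yi-ybar))
n = 3, xbar = 21/3 = 7, ybar = 39/3 = 13
sum((xi-xbar)(yi-ybar)) = -54
Cov = -54 / 3 = -18

-18.0000


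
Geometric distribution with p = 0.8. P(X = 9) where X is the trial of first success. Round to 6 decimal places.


P = (1-p)^(k-1) * p
(1-p)^(k-1) = 0.2^8 = 0.00000256
P = 0.00000256 * 0.8 = 0.000002048

0.000002


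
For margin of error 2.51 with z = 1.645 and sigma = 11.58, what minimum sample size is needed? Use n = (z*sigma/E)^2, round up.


z*sigma/E = 1.645 * 11.58 / 2.51 ≈ 7.589283
(z*sigma/E)^2 ≈ 57.597214
round up: n = 58

58


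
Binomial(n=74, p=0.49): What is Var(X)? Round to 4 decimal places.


Var = n*p*(1-p) = 74 * 0.49 * 0.51 = 18.4926

18.4926


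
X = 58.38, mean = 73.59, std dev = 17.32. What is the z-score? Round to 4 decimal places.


z = (X - mu) / sigma
X - mu = 58.38 - 73.59 = -15.21
z = -15.21 / 17.32 = -1521/1732 ≈ -0.878176

-0.8782


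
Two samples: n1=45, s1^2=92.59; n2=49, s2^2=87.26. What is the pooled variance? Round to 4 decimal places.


sp^2 = ((n1-1)*s1^2 + (n2-1)*s2^2)/(n1+n2-2)
(n1-1)*s1^2 = 44 * 92.59 = 4073.96
(n2-1)*s2^2 = 48 * 87.26 = 4188.48
numerator = 4073.96 + 4188.48 = 8262.44
n1+n2-2 = 92
sp^2 = 8262.44 / 92 = 206561/2300 ≈ 89.809130

89.8091


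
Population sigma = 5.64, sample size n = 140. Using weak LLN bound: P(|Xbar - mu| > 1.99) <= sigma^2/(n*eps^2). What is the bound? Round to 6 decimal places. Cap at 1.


bound = min(1, sigma^2/(n*eps^2))
sigma^2 = 5.64^2 = 31.8096
n*eps^2 = 140 * 1.99^2 = 140 * 3.9601 = 554.414
sigma^2/(n*eps^2) = 31.8096 / 554.414 ≈ 0.05737517

0.057375


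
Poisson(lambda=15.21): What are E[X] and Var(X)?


E[X] = Var(X) = lambda = 15.21

15.21, 15.21


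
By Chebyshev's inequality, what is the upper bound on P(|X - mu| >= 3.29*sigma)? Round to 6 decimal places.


P <= 1/k^2
k^2 = 3.29^2 = 10.8241
1/k^2 = 1 / 10.8241 ≈ 0.09238643

0.092386


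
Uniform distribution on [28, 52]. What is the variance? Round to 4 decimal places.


Var = (b-a)^2 / 12
(b-a)^2 = (52 - 28)^2 = 576
Var = 576/12 = 48

48.0000


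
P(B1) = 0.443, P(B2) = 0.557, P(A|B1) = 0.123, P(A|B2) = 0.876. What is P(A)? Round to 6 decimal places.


P(A) = P(A|B1)*P(B1) + P(A|B2)*P(B2)
P(A|B1)*P(B1) = 0.123 * 0.443 = 0.054489
P(A|B2)*P(B2) = 0.876 * 0.557 = 0.487932
P(A) = 0.054489 + 0.487932 = 0.542421

0.542421


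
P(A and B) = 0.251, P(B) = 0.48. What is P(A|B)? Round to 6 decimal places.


P(A|B) = P(A and B) / P(B) = 0.251 / 0.48 = 251/480 ≈ 0.52291667

0.522917


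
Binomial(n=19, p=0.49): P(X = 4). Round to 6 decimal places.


P = C(n,k) * p^k * (1-p)^(n-k)
C(19,4) = 3876
p^k = 0.49^4 = 0.05764801
(1-p)^(n-k) = 0.51^15 ≈ 0.00004107264
P = 3876 * 0.05764801 * 0.00004107264 ≈ 0.009177

0.009177


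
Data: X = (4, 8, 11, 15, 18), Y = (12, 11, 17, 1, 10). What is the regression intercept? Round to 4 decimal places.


a = ybar - b*xbar, where b = sum((xi-xbar)(yi-ybar)) / sum((xi-xbar)^2)
n = 5, xbar = 56/5 = 11.2, ybar = 51/5 = 10.2
Sxy = sum((xi-xbar)(yi-ybar)) = -53.2
Sxx = sum((xi-xbar)^2) = 122.8
b = Sxy / Sxx = -133/307 ≈ -0.433225
a = 10.2 - (-0.433225) * 11.2 = 4621/307 ≈ 15.052117

15.0521


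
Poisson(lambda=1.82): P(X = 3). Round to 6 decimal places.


P = e^(-lam) * lam^k / k!
e^(-1.82) ≈ 0.1620258
lam^k = 1.82^3 = 6.028568
k! = 3! = 6
P = 0.1620258 * 6.028568 / 6 ≈ 0.162797

0.162797


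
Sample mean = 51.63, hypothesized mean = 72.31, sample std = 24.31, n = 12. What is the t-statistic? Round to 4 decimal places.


t = (xbar - mu0) / (s/sqrt(n))
xbar - mu0 = 51.63 - 72.31 = -20.68
sqrt(12) ≈ 3.46410162
s/sqrt(n) = 24.31 / 3.46410162 ≈ 7.01769252
t = -20.68 / 7.01769252 ≈ -2.946838

-2.9468


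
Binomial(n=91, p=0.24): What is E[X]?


E[X] = n*p = 91 * 0.24 = 21.84

21.84


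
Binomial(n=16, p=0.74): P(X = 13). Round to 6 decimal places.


P = C(n,k) * p^k * (1-p)^(n-k)
C(16,13) = 560
p^k = 0.74^13 ≈ 0.01995319
(1-p)^(n-k) = 0.26^3 = 0.017576
P = 560 * 0.01995319 * 0.017576 ≈ 0.196390

0.196390


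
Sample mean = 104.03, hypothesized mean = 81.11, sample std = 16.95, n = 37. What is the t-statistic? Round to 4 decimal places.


t = (xbar - mu0) / (s/sqrt(n))
xbar - mu0 = 104.03 - 81.11 = 22.92
sqrt(37) ≈ 6.08276253
s/sqrt(n) = 16.95 / 6.08276253 ≈ 2.78656283
t = 22.92 / 2.78656283 ≈ 8.225187

8.2252


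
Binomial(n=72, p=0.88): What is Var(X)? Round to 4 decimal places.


Var = n*p*(1-p) = 72 * 0.88 * 0.12 = 7.6032

7.6032


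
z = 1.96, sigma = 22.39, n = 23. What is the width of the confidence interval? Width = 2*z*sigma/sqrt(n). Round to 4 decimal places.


width = 2*z*sigma/sqrt(n)
2*z*sigma = 2 * 1.96 * 22.39 = 87.7688
sqrt(23) ≈ 4.795832
width = 87.7688 / 4.795832 ≈ 18.301060

18.3011


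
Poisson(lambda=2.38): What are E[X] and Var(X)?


E[X] = Var(X) = lambda = 2.38

2.38, 2.38


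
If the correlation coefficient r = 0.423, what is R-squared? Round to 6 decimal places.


R^2 = r^2 = (0.423)^2 = 0.178929

0.178929


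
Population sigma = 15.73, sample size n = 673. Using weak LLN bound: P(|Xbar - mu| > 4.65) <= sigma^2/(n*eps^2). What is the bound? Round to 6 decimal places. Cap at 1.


bound = min(1, sigma^2/(n*eps^2))
sigma^2 = 15.73^2 = 247.4329
n*eps^2 = 673 * 4.65^2 = 673 * 21.6225 = 14551.9425
sigma^2/(n*eps^2) = 247.4329 / 14551.9425 ≈ 0.01700343

0.017003
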